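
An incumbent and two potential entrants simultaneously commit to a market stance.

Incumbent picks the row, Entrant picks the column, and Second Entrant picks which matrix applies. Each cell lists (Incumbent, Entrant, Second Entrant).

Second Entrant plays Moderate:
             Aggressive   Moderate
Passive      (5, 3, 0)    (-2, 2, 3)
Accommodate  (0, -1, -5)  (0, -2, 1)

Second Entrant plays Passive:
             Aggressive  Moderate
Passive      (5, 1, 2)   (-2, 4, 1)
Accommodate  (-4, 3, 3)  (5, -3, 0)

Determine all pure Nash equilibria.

For each player, find the best response to each opponent profile; mutual best responses are the pure NE.
Incumbent against (Aggressive, Moderate): payoffs 5, 0 → best response Passive.
Incumbent against (Aggressive, Passive): payoffs 5, -4 → best response Passive.
Incumbent against (Moderate, Moderate): payoffs -2, 0 → best response Accommodate.
Incumbent against (Moderate, Passive): payoffs -2, 5 → best response Accommodate.
Entrant against (Passive, Moderate): payoffs 3, 2 → best response Aggressive.
Entrant against (Passive, Passive): payoffs 1, 4 → best response Moderate.
Entrant against (Accommodate, Moderate): payoffs -1, -2 → best response Aggressive.
Entrant against (Accommodate, Passive): payoffs 3, -3 → best response Aggressive.
Second Entrant against (Passive, Aggressive): payoffs 0, 2 → best response Passive.
Second Entrant against (Passive, Moderate): payoffs 3, 1 → best response Moderate.
Second Entrant against (Accommodate, Aggressive): payoffs -5, 3 → best response Passive.
Second Entrant against (Accommodate, Moderate): payoffs 1, 0 → best response Moderate.
No profile is a mutual best response for all players.

No pure-strategy Nash equilibrium.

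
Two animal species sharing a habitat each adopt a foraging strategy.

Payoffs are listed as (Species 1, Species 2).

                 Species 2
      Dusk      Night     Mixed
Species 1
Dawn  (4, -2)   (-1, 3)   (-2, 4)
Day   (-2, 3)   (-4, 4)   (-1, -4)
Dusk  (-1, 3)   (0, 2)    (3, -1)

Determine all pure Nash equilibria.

No pure-strategy Nash equilibrium.

For each player, find the best response to each opponent profile; mutual best responses are the pure NE.
Species 1 against Dusk: payoffs 4, -2, -1 → best response Dawn.
Species 1 against Night: payoffs -1, -4, 0 → best response Dusk.
Species 1 against Mixed: payoffs -2, -1, 3 → best response Dusk.
Species 2 against Dawn: payoffs -2, 3, 4 → best response Mixed.
Species 2 against Day: payoffs 3, 4, -4 → best response Night.
Species 2 against Dusk: payoffs 3, 2, -1 → best response Dusk.
No profile is a mutual best response for all players.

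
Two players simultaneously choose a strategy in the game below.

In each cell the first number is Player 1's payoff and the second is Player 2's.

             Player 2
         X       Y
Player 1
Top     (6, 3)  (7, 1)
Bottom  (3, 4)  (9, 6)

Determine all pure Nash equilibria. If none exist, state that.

(Top, X): Player 1 gets 6, best alternative 3; Player 2 gets 3, best alternative 1. No profitable deviation — NE.
(Top, Y): Player 1 can switch to Bottom (7 → 9). Not NE.
(Bottom, X): Player 1 can switch to Top (3 → 6). Not NE.
(Bottom, Y): Player 1 gets 9, best alternative 7; Player 2 gets 6, best alternative 4. No profitable deviation — NE.

Pure-strategy Nash equilibria: (Top, X) and (Bottom, Y)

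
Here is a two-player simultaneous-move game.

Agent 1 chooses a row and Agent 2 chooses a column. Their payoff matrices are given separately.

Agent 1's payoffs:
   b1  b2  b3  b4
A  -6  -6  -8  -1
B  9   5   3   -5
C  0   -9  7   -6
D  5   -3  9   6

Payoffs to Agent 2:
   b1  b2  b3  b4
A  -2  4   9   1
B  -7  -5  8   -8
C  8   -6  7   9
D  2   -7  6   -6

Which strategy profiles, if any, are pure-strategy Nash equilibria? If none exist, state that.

For each strategy profile, look for a profitable unilateral deviation.
(A, b1): Agent 1 can switch to B (-6 → 9). Not NE.
(A, b2): Agent 1 can switch to B (-6 → 5). Not NE.
(A, b3): Agent 1 can switch to B (-8 → 3). Not NE.
(A, b4): Agent 1 can switch to D (-1 → 6). Not NE.
(B, b1): Agent 2 can switch to b2 (-7 → -5). Not NE.
(B, b2): Agent 2 can switch to b3 (-5 → 8). Not NE.
(B, b3): Agent 1 can switch to C (3 → 7). Not NE.
(B, b4): Agent 1 can switch to A (-5 → -1). Not NE.
(C, b1): Agent 1 can switch to B (0 → 9). Not NE.
(C, b2): Agent 1 can switch to A (-9 → -6). Not NE.
(C, b3): Agent 1 can switch to D (7 → 9). Not NE.
(C, b4): Agent 1 can switch to A (-6 → -1). Not NE.
(D, b3): Agent 1 gets 9, best alternative 7; Agent 2 gets 6, best alternative 2. No profitable deviation — NE.
(The remaining 3 profiles each have a profitable deviation by the same check.)

(D, b3)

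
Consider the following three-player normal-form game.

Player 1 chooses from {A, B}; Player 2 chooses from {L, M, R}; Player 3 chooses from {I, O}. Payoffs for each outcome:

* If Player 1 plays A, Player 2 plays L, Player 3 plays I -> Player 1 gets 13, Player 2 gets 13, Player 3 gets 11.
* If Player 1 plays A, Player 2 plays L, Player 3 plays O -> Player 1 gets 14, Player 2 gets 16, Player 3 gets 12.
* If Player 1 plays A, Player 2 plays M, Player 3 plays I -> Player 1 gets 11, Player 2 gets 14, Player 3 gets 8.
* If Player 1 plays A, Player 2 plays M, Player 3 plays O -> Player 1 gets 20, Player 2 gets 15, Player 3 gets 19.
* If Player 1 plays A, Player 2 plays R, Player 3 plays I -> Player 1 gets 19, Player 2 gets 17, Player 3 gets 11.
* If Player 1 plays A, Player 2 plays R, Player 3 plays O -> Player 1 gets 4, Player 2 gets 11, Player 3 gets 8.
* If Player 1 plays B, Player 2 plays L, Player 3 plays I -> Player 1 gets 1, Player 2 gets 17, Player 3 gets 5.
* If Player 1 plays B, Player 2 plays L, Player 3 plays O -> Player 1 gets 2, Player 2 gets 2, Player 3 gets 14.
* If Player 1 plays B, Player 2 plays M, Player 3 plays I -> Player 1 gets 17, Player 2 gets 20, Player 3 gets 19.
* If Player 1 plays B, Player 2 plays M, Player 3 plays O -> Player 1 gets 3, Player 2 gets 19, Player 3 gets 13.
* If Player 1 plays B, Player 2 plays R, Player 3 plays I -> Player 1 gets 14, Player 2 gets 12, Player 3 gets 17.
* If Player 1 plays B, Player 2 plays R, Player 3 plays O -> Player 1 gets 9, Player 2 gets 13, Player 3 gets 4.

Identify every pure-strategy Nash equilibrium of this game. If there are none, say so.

The pure Nash equilibria are (A, L, O), (A, R, I), (B, M, I).

(A, L, I): Player 2 can switch to M (13 → 14). Not NE.
(A, L, O): Player 1 gets 14, best alternative 2; Player 2 gets 16, best alternative 15; Player 3 gets 12, best alternative 11. No profitable deviation — NE.
(A, M, I): Player 1 can switch to B (11 → 17). Not NE.
(A, M, O): Player 2 can switch to L (15 → 16). Not NE.
(A, R, I): Player 1 gets 19, best alternative 14; Player 2 gets 17, best alternative 14; Player 3 gets 11, best alternative 8. No profitable deviation — NE.
(A, R, O): Player 1 can switch to B (4 → 9). Not NE.
(B, L, I): Player 1 can switch to A (1 → 13). Not NE.
(B, L, O): Player 1 can switch to A (2 → 14). Not NE.
(B, M, I): Player 1 gets 17, best alternative 11; Player 2 gets 20, best alternative 17; Player 3 gets 19, best alternative 13. No profitable deviation — NE.
(The remaining 3 profiles each have a profitable deviation by the same check.)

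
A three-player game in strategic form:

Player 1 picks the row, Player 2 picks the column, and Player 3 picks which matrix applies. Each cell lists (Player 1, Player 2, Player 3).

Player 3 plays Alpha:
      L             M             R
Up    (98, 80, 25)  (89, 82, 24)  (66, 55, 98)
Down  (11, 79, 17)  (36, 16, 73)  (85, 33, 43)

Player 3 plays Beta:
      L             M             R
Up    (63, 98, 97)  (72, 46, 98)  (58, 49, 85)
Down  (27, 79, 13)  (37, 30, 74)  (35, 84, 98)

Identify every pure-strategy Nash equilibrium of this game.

Pure NE: (Up, L, Beta)

Player 1 against (L, Alpha): payoffs 98, 11 → best response Up.
Player 1 against (L, Beta): payoffs 63, 27 → best response Up.
Player 1 against (M, Alpha): payoffs 89, 36 → best response Up.
Player 1 against (M, Beta): payoffs 72, 37 → best response Up.
Player 1 against (R, Alpha): payoffs 66, 85 → best response Down.
Player 1 against (R, Beta): payoffs 58, 35 → best response Up.
Player 2 against (Up, Alpha): payoffs 80, 82, 55 → best response M.
Player 2 against (Up, Beta): payoffs 98, 46, 49 → best response L.
Player 2 against (Down, Alpha): payoffs 79, 16, 33 → best response L.
Player 2 against (Down, Beta): payoffs 79, 30, 84 → best response R.
Player 3 against (Up, L): payoffs 25, 97 → best response Beta.
Player 3 against (Up, M): payoffs 24, 98 → best response Beta.
Player 3 against (Up, R): payoffs 98, 85 → best response Alpha.
Player 3 against (Down, L): payoffs 17, 13 → best response Alpha.
Player 3 against (Down, M): payoffs 73, 74 → best response Beta.
Player 3 against (Down, R): payoffs 43, 98 → best response Beta.
Mutual best responses: (Up, L, Beta).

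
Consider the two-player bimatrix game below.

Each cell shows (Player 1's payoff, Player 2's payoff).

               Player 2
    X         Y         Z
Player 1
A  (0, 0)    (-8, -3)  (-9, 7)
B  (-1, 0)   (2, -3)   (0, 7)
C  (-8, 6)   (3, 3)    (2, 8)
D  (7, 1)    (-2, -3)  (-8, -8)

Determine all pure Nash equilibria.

Player 1 against X: payoffs 0, -1, -8, 7 → best response D.
Player 1 against Y: payoffs -8, 2, 3, -2 → best response C.
Player 1 against Z: payoffs -9, 0, 2, -8 → best response C.
Player 2 against A: payoffs 0, -3, 7 → best response Z.
Player 2 against B: payoffs 0, -3, 7 → best response Z.
Player 2 against C: payoffs 6, 3, 8 → best response Z.
Player 2 against D: payoffs 1, -3, -8 → best response X.
Mutual best responses: (C, Z); (D, X).

Pure-strategy Nash equilibria: (C, Z); (D, X)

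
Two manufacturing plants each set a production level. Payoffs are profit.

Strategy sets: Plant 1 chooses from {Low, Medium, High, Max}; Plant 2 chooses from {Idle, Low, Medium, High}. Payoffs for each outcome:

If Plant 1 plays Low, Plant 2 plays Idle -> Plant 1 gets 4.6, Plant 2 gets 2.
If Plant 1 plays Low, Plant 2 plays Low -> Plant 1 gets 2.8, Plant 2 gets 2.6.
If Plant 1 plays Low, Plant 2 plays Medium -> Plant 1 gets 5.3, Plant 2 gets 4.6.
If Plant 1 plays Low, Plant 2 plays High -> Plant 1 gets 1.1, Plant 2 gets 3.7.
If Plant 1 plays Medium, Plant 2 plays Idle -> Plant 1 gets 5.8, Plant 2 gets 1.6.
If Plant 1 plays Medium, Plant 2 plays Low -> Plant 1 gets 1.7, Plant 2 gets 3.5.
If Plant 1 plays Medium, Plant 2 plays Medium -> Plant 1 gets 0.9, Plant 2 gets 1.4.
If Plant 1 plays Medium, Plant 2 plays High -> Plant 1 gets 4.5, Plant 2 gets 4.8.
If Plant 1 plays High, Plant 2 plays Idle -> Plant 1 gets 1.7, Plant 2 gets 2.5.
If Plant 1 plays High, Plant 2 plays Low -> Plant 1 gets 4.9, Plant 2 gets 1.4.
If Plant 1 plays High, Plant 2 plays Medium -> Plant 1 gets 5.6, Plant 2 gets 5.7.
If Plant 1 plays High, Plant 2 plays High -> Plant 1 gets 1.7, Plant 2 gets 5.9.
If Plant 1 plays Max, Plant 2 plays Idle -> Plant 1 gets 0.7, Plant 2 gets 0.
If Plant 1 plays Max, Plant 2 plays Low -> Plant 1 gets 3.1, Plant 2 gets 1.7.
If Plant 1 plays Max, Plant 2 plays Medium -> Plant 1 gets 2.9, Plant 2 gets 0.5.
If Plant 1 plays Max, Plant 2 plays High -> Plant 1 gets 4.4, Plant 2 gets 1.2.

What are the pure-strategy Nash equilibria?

(Medium, High)

Plant 1 against Idle: payoffs 4.6, 5.8, 1.7, 0.7 → best response Medium.
Plant 1 against Low: payoffs 2.8, 1.7, 4.9, 3.1 → best response High.
Plant 1 against Medium: payoffs 5.3, 0.9, 5.6, 2.9 → best response High.
Plant 1 against High: payoffs 1.1, 4.5, 1.7, 4.4 → best response Medium.
Plant 2 against Low: payoffs 2, 2.6, 4.6, 3.7 → best response Medium.
Plant 2 against Medium: payoffs 1.6, 3.5, 1.4, 4.8 → best response High.
Plant 2 against High: payoffs 2.5, 1.4, 5.7, 5.9 → best response High.
Plant 2 against Max: payoffs 0, 1.7, 0.5, 1.2 → best response Low.
Mutual best responses: (Medium, High).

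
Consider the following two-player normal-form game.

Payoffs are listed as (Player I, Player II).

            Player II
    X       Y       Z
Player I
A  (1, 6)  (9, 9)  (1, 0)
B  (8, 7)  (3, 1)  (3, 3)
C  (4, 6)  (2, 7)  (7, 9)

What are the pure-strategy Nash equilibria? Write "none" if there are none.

The pure Nash equilibria are (A, Y); (B, X); (C, Z).

Player I against X: payoffs 1, 8, 4 → best response B.
Player I against Y: payoffs 9, 3, 2 → best response A.
Player I against Z: payoffs 1, 3, 7 → best response C.
Player II against A: payoffs 6, 9, 0 → best response Y.
Player II against B: payoffs 7, 1, 3 → best response X.
Player II against C: payoffs 6, 7, 9 → best response Z.
Mutual best responses: (A, Y); (B, X); (C, Z).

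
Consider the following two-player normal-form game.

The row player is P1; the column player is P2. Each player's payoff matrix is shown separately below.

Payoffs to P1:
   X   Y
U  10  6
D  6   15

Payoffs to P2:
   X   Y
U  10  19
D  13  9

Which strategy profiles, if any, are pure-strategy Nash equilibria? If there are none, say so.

No pure-strategy Nash equilibrium.

P1 against X: payoffs 10, 6 → best response U.
P1 against Y: payoffs 6, 15 → best response D.
P2 against U: payoffs 10, 19 → best response Y.
P2 against D: payoffs 13, 9 → best response X.
No profile is a mutual best response for all players.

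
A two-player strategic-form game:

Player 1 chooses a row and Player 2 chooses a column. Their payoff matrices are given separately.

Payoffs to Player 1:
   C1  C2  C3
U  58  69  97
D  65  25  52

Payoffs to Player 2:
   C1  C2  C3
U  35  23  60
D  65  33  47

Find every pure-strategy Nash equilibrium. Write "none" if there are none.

The pure Nash equilibria are (U, C3); (D, C1).

For each player, find the best response to each opponent profile; mutual best responses are the pure NE.
Player 1 against C1: payoffs 58, 65 → best response D.
Player 1 against C2: payoffs 69, 25 → best response U.
Player 1 against C3: payoffs 97, 52 → best response U.
Player 2 against U: payoffs 35, 23, 60 → best response C3.
Player 2 against D: payoffs 65, 33, 47 → best response C1.
Mutual best responses: (U, C3); (D, C1).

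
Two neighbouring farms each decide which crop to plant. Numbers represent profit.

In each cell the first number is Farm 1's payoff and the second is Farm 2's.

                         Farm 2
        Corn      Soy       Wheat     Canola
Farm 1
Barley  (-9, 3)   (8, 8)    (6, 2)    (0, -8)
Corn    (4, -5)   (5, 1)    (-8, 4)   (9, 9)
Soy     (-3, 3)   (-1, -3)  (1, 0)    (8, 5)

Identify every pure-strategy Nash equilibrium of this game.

(Barley, Corn): Farm 1 can switch to Corn (-9 → 4). Not NE.
(Barley, Soy): Farm 1 gets 8, best alternative 5; Farm 2 gets 8, best alternative 3. No profitable deviation — NE.
(Barley, Wheat): Farm 2 can switch to Corn (2 → 3). Not NE.
(Barley, Canola): Farm 1 can switch to Corn (0 → 9). Not NE.
(Corn, Corn): Farm 2 can switch to Soy (-5 → 1). Not NE.
(Corn, Soy): Farm 1 can switch to Barley (5 → 8). Not NE.
(Corn, Wheat): Farm 1 can switch to Barley (-8 → 6). Not NE.
(Corn, Canola): Farm 1 gets 9, best alternative 8; Farm 2 gets 9, best alternative 4. No profitable deviation — NE.
(Soy, Corn): Farm 1 can switch to Corn (-3 → 4). Not NE.
(Soy, Soy): Farm 1 can switch to Barley (-1 → 8). Not NE.
(Soy, Wheat): Farm 1 can switch to Barley (1 → 6). Not NE.
(Soy, Canola): Farm 1 can switch to Corn (8 → 9). Not NE.

(Barley, Soy); (Corn, Canola)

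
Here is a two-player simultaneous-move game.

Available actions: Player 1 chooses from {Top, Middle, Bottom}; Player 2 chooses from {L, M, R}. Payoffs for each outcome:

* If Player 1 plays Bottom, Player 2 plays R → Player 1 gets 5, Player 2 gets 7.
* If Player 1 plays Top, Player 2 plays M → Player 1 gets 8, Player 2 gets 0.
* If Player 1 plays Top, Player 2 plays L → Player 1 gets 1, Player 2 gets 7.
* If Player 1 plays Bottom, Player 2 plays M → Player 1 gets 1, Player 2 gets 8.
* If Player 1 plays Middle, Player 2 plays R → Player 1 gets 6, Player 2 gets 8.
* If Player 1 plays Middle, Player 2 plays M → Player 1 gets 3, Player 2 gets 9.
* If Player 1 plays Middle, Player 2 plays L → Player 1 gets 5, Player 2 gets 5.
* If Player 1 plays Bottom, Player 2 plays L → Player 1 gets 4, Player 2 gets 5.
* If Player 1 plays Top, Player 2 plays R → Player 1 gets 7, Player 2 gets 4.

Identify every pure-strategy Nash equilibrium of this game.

Player 1 against L: payoffs 1, 5, 4 → best response Middle.
Player 1 against M: payoffs 8, 3, 1 → best response Top.
Player 1 against R: payoffs 7, 6, 5 → best response Top.
Player 2 against Top: payoffs 7, 0, 4 → best response L.
Player 2 against Middle: payoffs 5, 9, 8 → best response M.
Player 2 against Bottom: payoffs 5, 8, 7 → best response M.
No profile is a mutual best response for all players.

This game has no pure Nash equilibrium.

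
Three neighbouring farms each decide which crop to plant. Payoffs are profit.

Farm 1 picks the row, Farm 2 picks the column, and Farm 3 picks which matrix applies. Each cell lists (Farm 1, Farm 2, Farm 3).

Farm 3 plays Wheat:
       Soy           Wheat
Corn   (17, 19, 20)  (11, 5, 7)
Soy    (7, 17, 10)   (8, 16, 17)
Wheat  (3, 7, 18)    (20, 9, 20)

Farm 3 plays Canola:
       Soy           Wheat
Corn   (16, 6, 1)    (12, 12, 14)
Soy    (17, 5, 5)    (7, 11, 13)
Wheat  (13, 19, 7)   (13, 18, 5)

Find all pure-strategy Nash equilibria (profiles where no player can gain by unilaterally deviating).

Mark each player's best response to every combination of opponents' strategies; a profile where every player is best-responding is a pure Nash equilibrium.
Farm 1 against (Soy, Wheat): payoffs 17, 7, 3 → best response Corn.
Farm 1 against (Soy, Canola): payoffs 16, 17, 13 → best response Soy.
Farm 1 against (Wheat, Wheat): payoffs 11, 8, 20 → best response Wheat.
Farm 1 against (Wheat, Canola): payoffs 12, 7, 13 → best response Wheat.
Farm 2 against (Corn, Wheat): payoffs 19, 5 → best response Soy.
Farm 2 against (Corn, Canola): payoffs 6, 12 → best response Wheat.
Farm 2 against (Soy, Wheat): payoffs 17, 16 → best response Soy.
Farm 2 against (Soy, Canola): payoffs 5, 11 → best response Wheat.
Farm 2 against (Wheat, Wheat): payoffs 7, 9 → best response Wheat.
Farm 2 against (Wheat, Canola): payoffs 19, 18 → best response Soy.
Farm 3 against (Corn, Soy): payoffs 20, 1 → best response Wheat.
Farm 3 against (Corn, Wheat): payoffs 7, 14 → best response Canola.
Farm 3 against (Soy, Soy): payoffs 10, 5 → best response Wheat.
Farm 3 against (Soy, Wheat): payoffs 17, 13 → best response Wheat.
Farm 3 against (Wheat, Soy): payoffs 18, 7 → best response Wheat.
Farm 3 against (Wheat, Wheat): payoffs 20, 5 → best response Wheat.
Mutual best responses: (Corn, Soy, Wheat); (Wheat, Wheat, Wheat).

Pure-strategy Nash equilibria: (Corn, Soy, Wheat) and (Wheat, Wheat, Wheat)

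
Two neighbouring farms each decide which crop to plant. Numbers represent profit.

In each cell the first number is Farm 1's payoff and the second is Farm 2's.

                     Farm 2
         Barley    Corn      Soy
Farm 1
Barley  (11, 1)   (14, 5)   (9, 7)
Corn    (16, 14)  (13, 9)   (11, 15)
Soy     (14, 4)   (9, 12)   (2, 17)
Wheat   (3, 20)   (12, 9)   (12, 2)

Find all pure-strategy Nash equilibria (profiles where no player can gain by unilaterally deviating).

This game has no pure Nash equilibrium.

Mark each player's best response to every combination of opponents' strategies; a profile where every player is best-responding is a pure Nash equilibrium.
Farm 1 against Barley: payoffs 11, 16, 14, 3 → best response Corn.
Farm 1 against Corn: payoffs 14, 13, 9, 12 → best response Barley.
Farm 1 against Soy: payoffs 9, 11, 2, 12 → best response Wheat.
Farm 2 against Barley: payoffs 1, 5, 7 → best response Soy.
Farm 2 against Corn: payoffs 14, 9, 15 → best response Soy.
Farm 2 against Soy: payoffs 4, 12, 17 → best response Soy.
Farm 2 against Wheat: payoffs 20, 9, 2 → best response Barley.
No profile is a mutual best response for all players.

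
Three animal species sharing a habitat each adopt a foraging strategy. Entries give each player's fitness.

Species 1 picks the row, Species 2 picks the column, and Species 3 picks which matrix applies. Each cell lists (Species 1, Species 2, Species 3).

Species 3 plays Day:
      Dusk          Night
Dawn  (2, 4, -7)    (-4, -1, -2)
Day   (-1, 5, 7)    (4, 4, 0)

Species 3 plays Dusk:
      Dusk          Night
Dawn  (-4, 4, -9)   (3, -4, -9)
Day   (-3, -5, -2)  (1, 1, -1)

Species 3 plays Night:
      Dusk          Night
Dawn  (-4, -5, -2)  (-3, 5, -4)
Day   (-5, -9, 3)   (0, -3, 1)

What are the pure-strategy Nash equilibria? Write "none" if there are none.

(Day, Night, Night)

(Dawn, Dusk, Day): Species 3 can switch to Night (-7 → -2). Not NE.
(Dawn, Dusk, Dusk): Species 1 can switch to Day (-4 → -3). Not NE.
(Dawn, Dusk, Night): Species 2 can switch to Night (-5 → 5). Not NE.
(Dawn, Night, Day): Species 1 can switch to Day (-4 → 4). Not NE.
(Dawn, Night, Dusk): Species 2 can switch to Dusk (-4 → 4). Not NE.
(Dawn, Night, Night): Species 1 can switch to Day (-3 → 0). Not NE.
(Day, Night, Night): Species 1 gets 0, best alternative -3; Species 2 gets -3, best alternative -9; Species 3 gets 1, best alternative 0. No profitable deviation — NE.
(The remaining 5 profiles each have a profitable deviation by the same check.)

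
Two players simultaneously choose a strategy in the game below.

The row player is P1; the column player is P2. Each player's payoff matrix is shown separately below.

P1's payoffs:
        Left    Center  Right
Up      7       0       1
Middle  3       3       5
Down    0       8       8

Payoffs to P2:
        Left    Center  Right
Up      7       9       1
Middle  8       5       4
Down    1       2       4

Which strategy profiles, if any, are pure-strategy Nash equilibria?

For each player, find the best response to each opponent profile; mutual best responses are the pure NE.
P1 against Left: payoffs 7, 3, 0 → best response Up.
P1 against Center: payoffs 0, 3, 8 → best response Down.
P1 against Right: payoffs 1, 5, 8 → best response Down.
P2 against Up: payoffs 7, 9, 1 → best response Center.
P2 against Middle: payoffs 8, 5, 4 → best response Left.
P2 against Down: payoffs 1, 2, 4 → best response Right.
Mutual best responses: (Down, Right).

The unique pure-strategy Nash equilibrium is (Down, Right).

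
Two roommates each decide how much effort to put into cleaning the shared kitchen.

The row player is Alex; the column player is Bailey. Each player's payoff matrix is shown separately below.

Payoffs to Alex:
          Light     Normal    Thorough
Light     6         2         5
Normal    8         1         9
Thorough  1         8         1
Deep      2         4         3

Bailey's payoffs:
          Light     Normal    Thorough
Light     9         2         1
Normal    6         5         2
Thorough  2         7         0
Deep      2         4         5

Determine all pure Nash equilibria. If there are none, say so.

Alex against Light: payoffs 6, 8, 1, 2 → best response Normal.
Alex against Normal: payoffs 2, 1, 8, 4 → best response Thorough.
Alex against Thorough: payoffs 5, 9, 1, 3 → best response Normal.
Bailey against Light: payoffs 9, 2, 1 → best response Light.
Bailey against Normal: payoffs 6, 5, 2 → best response Light.
Bailey against Thorough: payoffs 2, 7, 0 → best response Normal.
Bailey against Deep: payoffs 2, 4, 5 → best response Thorough.
Mutual best responses: (Normal, Light); (Thorough, Normal).

The pure Nash equilibria are (Normal, Light) and (Thorough, Normal).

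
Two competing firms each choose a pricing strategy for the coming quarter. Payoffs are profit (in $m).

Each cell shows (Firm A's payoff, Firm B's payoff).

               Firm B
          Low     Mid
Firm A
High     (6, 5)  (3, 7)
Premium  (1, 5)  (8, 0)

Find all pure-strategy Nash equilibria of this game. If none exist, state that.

Firm A against Low: payoffs 6, 1 → best response High.
Firm A against Mid: payoffs 3, 8 → best response Premium.
Firm B against High: payoffs 5, 7 → best response Mid.
Firm B against Premium: payoffs 5, 0 → best response Low.
No profile is a mutual best response for all players.

No pure-strategy Nash equilibrium.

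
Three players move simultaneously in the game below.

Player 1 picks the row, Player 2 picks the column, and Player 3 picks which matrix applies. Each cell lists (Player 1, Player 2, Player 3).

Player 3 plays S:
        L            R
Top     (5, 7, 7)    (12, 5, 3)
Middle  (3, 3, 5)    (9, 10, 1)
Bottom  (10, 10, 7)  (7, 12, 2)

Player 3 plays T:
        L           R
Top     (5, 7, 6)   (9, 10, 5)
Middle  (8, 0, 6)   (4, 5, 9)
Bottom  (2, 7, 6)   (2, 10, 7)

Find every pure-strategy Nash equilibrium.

(Top, R, T)

Mark each player's best response to every combination of opponents' strategies; a profile where every player is best-responding is a pure Nash equilibrium.
Player 1 against (L, S): payoffs 5, 3, 10 → best response Bottom.
Player 1 against (L, T): payoffs 5, 8, 2 → best response Middle.
Player 1 against (R, S): payoffs 12, 9, 7 → best response Top.
Player 1 against (R, T): payoffs 9, 4, 2 → best response Top.
Player 2 against (Top, S): payoffs 7, 5 → best response L.
Player 2 against (Top, T): payoffs 7, 10 → best response R.
Player 2 against (Middle, S): payoffs 3, 10 → best response R.
Player 2 against (Middle, T): payoffs 0, 5 → best response R.
Player 2 against (Bottom, S): payoffs 10, 12 → best response R.
Player 2 against (Bottom, T): payoffs 7, 10 → best response R.
Player 3 against (Top, L): payoffs 7, 6 → best response S.
Player 3 against (Top, R): payoffs 3, 5 → best response T.
Player 3 against (Middle, L): payoffs 5, 6 → best response T.
Player 3 against (Middle, R): payoffs 1, 9 → best response T.
Player 3 against (Bottom, L): payoffs 7, 6 → best response S.
Player 3 against (Bottom, R): payoffs 2, 7 → best response T.
Mutual best responses: (Top, R, T).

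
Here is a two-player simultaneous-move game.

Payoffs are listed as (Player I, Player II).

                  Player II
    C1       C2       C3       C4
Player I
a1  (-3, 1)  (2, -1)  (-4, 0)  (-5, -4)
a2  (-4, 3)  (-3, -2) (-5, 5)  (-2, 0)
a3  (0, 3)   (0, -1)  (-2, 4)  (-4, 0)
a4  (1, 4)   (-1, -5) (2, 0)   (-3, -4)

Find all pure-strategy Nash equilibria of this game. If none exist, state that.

Pure NE: (a4, C1)

(a1, C1): Player I can switch to a3 (-3 → 0). Not NE.
(a1, C2): Player II can switch to C1 (-1 → 1). Not NE.
(a1, C3): Player I can switch to a3 (-4 → -2). Not NE.
(a1, C4): Player I can switch to a2 (-5 → -2). Not NE.
(a2, C1): Player I can switch to a1 (-4 → -3). Not NE.
(a2, C2): Player I can switch to a1 (-3 → 2). Not NE.
(a2, C3): Player I can switch to a1 (-5 → -4). Not NE.
(a2, C4): Player II can switch to C1 (0 → 3). Not NE.
(a3, C1): Player I can switch to a4 (0 → 1). Not NE.
(a3, C2): Player I can switch to a1 (0 → 2). Not NE.
(a4, C1): Player I gets 1, best alternative 0; Player II gets 4, best alternative 0. No profitable deviation — NE.
(The remaining 5 profiles each have a profitable deviation by the same check.)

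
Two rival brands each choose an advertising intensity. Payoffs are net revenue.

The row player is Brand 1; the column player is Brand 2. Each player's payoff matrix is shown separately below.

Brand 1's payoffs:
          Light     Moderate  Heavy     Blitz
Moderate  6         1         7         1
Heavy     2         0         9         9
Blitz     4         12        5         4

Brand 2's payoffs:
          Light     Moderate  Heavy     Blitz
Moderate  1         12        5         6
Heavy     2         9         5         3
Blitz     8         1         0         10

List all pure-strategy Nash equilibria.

No pure-strategy Nash equilibrium.

For each player, find the best response to each opponent profile; mutual best responses are the pure NE.
Brand 1 against Light: payoffs 6, 2, 4 → best response Moderate.
Brand 1 against Moderate: payoffs 1, 0, 12 → best response Blitz.
Brand 1 against Heavy: payoffs 7, 9, 5 → best response Heavy.
Brand 1 against Blitz: payoffs 1, 9, 4 → best response Heavy.
Brand 2 against Moderate: payoffs 1, 12, 5, 6 → best response Moderate.
Brand 2 against Heavy: payoffs 2, 9, 5, 3 → best response Moderate.
Brand 2 against Blitz: payoffs 8, 1, 0, 10 → best response Blitz.
No profile is a mutual best response for all players.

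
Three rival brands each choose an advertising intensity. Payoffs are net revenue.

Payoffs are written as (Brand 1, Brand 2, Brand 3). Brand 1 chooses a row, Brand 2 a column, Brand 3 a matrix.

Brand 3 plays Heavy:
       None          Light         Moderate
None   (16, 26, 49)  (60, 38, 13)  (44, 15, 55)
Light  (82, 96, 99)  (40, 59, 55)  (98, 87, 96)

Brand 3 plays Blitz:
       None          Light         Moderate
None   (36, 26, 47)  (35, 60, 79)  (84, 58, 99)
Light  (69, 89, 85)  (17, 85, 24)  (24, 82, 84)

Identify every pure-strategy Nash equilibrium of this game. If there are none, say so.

(None, None, Heavy): Brand 1 can switch to Light (16 → 82). Not NE.
(None, None, Blitz): Brand 1 can switch to Light (36 → 69). Not NE.
(None, Light, Heavy): Brand 3 can switch to Blitz (13 → 79). Not NE.
(None, Light, Blitz): Brand 1 gets 35, best alternative 17; Brand 2 gets 60, best alternative 58; Brand 3 gets 79, best alternative 13. No profitable deviation — NE.
(None, Moderate, Heavy): Brand 1 can switch to Light (44 → 98). Not NE.
(None, Moderate, Blitz): Brand 2 can switch to Light (58 → 60). Not NE.
(Light, None, Heavy): Brand 1 gets 82, best alternative 16; Brand 2 gets 96, best alternative 87; Brand 3 gets 99, best alternative 85. No profitable deviation — NE.
(Light, None, Blitz): Brand 3 can switch to Heavy (85 → 99). Not NE.
(Light, Light, Heavy): Brand 1 can switch to None (40 → 60). Not NE.
(Light, Light, Blitz): Brand 1 can switch to None (17 → 35). Not NE.
(The remaining 2 profiles each have a profitable deviation by the same check.)

Pure-strategy Nash equilibria: (None, Light, Blitz) and (Light, None, Heavy)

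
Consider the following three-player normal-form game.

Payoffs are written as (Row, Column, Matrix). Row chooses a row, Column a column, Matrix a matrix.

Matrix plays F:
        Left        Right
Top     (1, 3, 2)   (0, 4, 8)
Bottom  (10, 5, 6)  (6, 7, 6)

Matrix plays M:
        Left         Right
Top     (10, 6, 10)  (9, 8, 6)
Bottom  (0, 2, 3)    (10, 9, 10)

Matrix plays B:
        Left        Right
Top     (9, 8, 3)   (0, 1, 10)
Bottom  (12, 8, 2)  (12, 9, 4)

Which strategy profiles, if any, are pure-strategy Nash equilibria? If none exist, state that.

(Bottom, Right, M)

(Top, Left, F): Row can switch to Bottom (1 → 10). Not NE.
(Top, Left, M): Column can switch to Right (6 → 8). Not NE.
(Top, Left, B): Row can switch to Bottom (9 → 12). Not NE.
(Top, Right, F): Row can switch to Bottom (0 → 6). Not NE.
(Top, Right, M): Row can switch to Bottom (9 → 10). Not NE.
(Top, Right, B): Row can switch to Bottom (0 → 12). Not NE.
(Bottom, Left, F): Column can switch to Right (5 → 7). Not NE.
(Bottom, Left, M): Row can switch to Top (0 → 10). Not NE.
(Bottom, Left, B): Column can switch to Right (8 → 9). Not NE.
(Bottom, Right, F): Matrix can switch to M (6 → 10). Not NE.
(Bottom, Right, M): Row gets 10, best alternative 9; Column gets 9, best alternative 2; Matrix gets 10, best alternative 6. No profitable deviation — NE.
(The remaining 1 profile has a profitable deviation by the same check.)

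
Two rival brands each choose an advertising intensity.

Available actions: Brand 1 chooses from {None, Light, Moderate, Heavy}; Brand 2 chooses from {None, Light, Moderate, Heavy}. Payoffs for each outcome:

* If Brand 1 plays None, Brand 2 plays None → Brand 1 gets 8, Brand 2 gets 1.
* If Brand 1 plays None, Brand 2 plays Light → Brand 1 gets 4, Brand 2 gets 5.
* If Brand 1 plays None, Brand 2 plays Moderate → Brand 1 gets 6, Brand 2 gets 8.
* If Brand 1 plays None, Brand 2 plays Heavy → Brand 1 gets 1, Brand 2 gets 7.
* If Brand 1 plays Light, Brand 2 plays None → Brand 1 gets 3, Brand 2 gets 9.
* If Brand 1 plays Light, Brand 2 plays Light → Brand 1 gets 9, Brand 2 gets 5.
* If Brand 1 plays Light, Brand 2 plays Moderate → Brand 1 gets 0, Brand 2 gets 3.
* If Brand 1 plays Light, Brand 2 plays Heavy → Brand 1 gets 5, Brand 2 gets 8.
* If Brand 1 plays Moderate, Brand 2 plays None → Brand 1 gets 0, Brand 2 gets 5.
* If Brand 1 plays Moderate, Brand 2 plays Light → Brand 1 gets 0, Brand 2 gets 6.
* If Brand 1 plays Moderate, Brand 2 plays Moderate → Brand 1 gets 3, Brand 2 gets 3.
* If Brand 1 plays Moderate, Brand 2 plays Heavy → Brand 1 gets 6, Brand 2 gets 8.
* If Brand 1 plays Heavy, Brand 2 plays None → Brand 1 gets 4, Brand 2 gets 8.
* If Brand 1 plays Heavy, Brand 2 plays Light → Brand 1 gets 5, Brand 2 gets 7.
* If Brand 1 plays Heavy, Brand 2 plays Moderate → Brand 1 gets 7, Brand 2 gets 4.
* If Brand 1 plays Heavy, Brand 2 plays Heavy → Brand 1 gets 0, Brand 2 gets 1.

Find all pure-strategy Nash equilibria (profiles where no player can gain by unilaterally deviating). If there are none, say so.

(None, None): Brand 2 can switch to Light (1 → 5). Not NE.
(None, Light): Brand 1 can switch to Light (4 → 9). Not NE.
(None, Moderate): Brand 1 can switch to Heavy (6 → 7). Not NE.
(None, Heavy): Brand 1 can switch to Light (1 → 5). Not NE.
(Light, None): Brand 1 can switch to None (3 → 8). Not NE.
(Light, Light): Brand 2 can switch to None (5 → 9). Not NE.
(Moderate, Heavy): Brand 1 gets 6, best alternative 5; Brand 2 gets 8, best alternative 6. No profitable deviation — NE.
(The remaining 9 profiles each have a profitable deviation by the same check.)

Pure NE: (Moderate, Heavy)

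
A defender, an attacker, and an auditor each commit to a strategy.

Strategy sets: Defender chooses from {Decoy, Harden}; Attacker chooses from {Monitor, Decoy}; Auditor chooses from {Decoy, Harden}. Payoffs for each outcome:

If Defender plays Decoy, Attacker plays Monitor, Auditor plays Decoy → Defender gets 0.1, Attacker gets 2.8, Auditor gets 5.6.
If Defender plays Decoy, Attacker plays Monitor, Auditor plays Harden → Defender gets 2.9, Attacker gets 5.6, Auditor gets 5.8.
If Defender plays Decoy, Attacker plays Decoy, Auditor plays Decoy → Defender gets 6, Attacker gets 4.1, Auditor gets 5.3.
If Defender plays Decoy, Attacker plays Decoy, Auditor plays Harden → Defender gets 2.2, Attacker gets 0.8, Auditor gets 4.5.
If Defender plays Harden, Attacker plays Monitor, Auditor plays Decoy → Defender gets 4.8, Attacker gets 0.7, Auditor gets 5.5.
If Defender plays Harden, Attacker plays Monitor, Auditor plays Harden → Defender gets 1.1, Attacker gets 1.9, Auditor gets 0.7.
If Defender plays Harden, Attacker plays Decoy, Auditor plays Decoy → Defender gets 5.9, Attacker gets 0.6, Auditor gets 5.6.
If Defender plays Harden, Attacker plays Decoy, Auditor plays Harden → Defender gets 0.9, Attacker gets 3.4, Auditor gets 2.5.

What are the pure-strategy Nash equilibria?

Pure-strategy Nash equilibria: (Decoy, Monitor, Harden) and (Decoy, Decoy, Decoy) and (Harden, Monitor, Decoy)

For each player, find the best response to each opponent profile; mutual best responses are the pure NE.
Defender against (Monitor, Decoy): payoffs 0.1, 4.8 → best response Harden.
Defender against (Monitor, Harden): payoffs 2.9, 1.1 → best response Decoy.
Defender against (Decoy, Decoy): payoffs 6, 5.9 → best response Decoy.
Defender against (Decoy, Harden): payoffs 2.2, 0.9 → best response Decoy.
Attacker against (Decoy, Decoy): payoffs 2.8, 4.1 → best response Decoy.
Attacker against (Decoy, Harden): payoffs 5.6, 0.8 → best response Monitor.
Attacker against (Harden, Decoy): payoffs 0.7, 0.6 → best response Monitor.
Attacker against (Harden, Harden): payoffs 1.9, 3.4 → best response Decoy.
Auditor against (Decoy, Monitor): payoffs 5.6, 5.8 → best response Harden.
Auditor against (Decoy, Decoy): payoffs 5.3, 4.5 → best response Decoy.
Auditor against (Harden, Monitor): payoffs 5.5, 0.7 → best response Decoy.
Auditor against (Harden, Decoy): payoffs 5.6, 2.5 → best response Decoy.
Mutual best responses: (Decoy, Monitor, Harden); (Decoy, Decoy, Decoy); (Harden, Monitor, Decoy).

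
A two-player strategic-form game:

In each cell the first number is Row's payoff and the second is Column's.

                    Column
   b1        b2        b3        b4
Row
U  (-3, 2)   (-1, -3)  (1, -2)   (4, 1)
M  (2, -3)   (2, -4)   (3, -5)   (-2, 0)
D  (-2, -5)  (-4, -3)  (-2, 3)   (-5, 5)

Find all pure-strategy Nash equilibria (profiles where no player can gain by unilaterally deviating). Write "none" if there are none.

There is no pure-strategy Nash equilibrium.

Mark each player's best response to every combination of opponents' strategies; a profile where every player is best-responding is a pure Nash equilibrium.
Row against b1: payoffs -3, 2, -2 → best response M.
Row against b2: payoffs -1, 2, -4 → best response M.
Row against b3: payoffs 1, 3, -2 → best response M.
Row against b4: payoffs 4, -2, -5 → best response U.
Column against U: payoffs 2, -3, -2, 1 → best response b1.
Column against M: payoffs -3, -4, -5, 0 → best response b4.
Column against D: payoffs -5, -3, 3, 5 → best response b4.
No profile is a mutual best response for all players.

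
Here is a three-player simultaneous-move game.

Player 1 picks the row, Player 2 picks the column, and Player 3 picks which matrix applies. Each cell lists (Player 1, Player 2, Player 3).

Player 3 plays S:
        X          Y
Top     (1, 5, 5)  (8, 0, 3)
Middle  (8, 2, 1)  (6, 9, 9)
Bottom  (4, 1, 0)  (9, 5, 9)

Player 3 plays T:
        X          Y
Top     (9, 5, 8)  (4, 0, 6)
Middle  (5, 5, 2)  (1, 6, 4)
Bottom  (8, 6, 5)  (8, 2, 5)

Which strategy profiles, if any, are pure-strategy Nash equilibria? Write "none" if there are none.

(Top, X, T) and (Bottom, Y, S)

Player 1 against (X, S): payoffs 1, 8, 4 → best response Middle.
Player 1 against (X, T): payoffs 9, 5, 8 → best response Top.
Player 1 against (Y, S): payoffs 8, 6, 9 → best response Bottom.
Player 1 against (Y, T): payoffs 4, 1, 8 → best response Bottom.
Player 2 against (Top, S): payoffs 5, 0 → best response X.
Player 2 against (Top, T): payoffs 5, 0 → best response X.
Player 2 against (Middle, S): payoffs 2, 9 → best response Y.
Player 2 against (Middle, T): payoffs 5, 6 → best response Y.
Player 2 against (Bottom, S): payoffs 1, 5 → best response Y.
Player 2 against (Bottom, T): payoffs 6, 2 → best response X.
Player 3 against (Top, X): payoffs 5, 8 → best response T.
Player 3 against (Top, Y): payoffs 3, 6 → best response T.
Player 3 against (Middle, X): payoffs 1, 2 → best response T.
Player 3 against (Middle, Y): payoffs 9, 4 → best response S.
Player 3 against (Bottom, X): payoffs 0, 5 → best response T.
Player 3 against (Bottom, Y): payoffs 9, 5 → best response S.
Mutual best responses: (Top, X, T); (Bottom, Y, S).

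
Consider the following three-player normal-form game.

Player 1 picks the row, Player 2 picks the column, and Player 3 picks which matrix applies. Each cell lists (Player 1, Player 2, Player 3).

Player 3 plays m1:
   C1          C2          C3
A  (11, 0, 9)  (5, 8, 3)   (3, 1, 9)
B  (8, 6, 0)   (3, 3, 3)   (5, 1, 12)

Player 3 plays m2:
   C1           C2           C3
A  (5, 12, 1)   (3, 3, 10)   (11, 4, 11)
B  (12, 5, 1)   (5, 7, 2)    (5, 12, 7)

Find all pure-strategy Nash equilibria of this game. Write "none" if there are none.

Check each profile: it is a Nash equilibrium iff no player can strictly gain by switching unilaterally.
(A, C1, m1): Player 2 can switch to C2 (0 → 8). Not NE.
(A, C1, m2): Player 1 can switch to B (5 → 12). Not NE.
(A, C2, m1): Player 3 can switch to m2 (3 → 10). Not NE.
(A, C2, m2): Player 1 can switch to B (3 → 5). Not NE.
(A, C3, m1): Player 1 can switch to B (3 → 5). Not NE.
(A, C3, m2): Player 2 can switch to C1 (4 → 12). Not NE.
(The remaining 6 profiles each have a profitable deviation by the same check.)

There is no pure-strategy Nash equilibrium.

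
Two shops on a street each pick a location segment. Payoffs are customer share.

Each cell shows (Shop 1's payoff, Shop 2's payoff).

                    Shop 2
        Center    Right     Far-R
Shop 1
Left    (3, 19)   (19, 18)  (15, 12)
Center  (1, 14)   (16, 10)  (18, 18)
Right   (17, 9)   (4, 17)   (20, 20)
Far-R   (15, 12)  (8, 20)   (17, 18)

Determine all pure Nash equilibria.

Pure NE: (Right, Far-R)

(Left, Center): Shop 1 can switch to Right (3 → 17). Not NE.
(Left, Right): Shop 2 can switch to Center (18 → 19). Not NE.
(Left, Far-R): Shop 1 can switch to Center (15 → 18). Not NE.
(Center, Center): Shop 1 can switch to Left (1 → 3). Not NE.
(Center, Right): Shop 1 can switch to Left (16 → 19). Not NE.
(Center, Far-R): Shop 1 can switch to Right (18 → 20). Not NE.
(Right, Far-R): Shop 1 gets 20, best alternative 18; Shop 2 gets 20, best alternative 17. No profitable deviation — NE.
(The remaining 5 profiles each have a profitable deviation by the same check.)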